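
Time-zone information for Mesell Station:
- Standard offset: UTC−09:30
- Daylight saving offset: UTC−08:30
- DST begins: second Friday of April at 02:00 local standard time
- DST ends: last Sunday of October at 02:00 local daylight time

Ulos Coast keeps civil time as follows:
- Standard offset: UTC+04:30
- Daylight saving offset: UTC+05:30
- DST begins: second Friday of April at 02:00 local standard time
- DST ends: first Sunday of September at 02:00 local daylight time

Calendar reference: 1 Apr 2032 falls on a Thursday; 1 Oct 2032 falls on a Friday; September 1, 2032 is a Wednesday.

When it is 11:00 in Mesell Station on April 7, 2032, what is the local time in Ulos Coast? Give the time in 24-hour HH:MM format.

01:00

1 April 2032 is a Thursday, so the first Friday is April 2 and the second is April 9.
1 October 2032 is a Friday, so Sundays fall on 3, 10, 17, 24, 31; the last is October 31.
April 7, 2032 does not fall between 9 April and 31 October, so daylight saving is not in effect and Mesell Station is at UTC−09:30.
11:00 Mesell Station + 9h30m = 20:30 UTC.
1 April 2032 is a Thursday, so the first Friday is April 2 and the second is April 9.
1 September 2032 is a Wednesday, so the first Sunday is September 5.
At the standard offset (UTC+04:30), 20:30 UTC + 4h30m = 01:00 Ulos Coast standard time (rolling into the next day, 8 April 2032).
The standard-time date in Ulos Coast, April 8, 2032, is outside the daylight-saving period (9 April – 5 September), so Ulos Coast is on standard time, UTC+04:30.
20:30 UTC + 4h30m = 01:00 Ulos Coast (rolling into the next day, 8 April 2032).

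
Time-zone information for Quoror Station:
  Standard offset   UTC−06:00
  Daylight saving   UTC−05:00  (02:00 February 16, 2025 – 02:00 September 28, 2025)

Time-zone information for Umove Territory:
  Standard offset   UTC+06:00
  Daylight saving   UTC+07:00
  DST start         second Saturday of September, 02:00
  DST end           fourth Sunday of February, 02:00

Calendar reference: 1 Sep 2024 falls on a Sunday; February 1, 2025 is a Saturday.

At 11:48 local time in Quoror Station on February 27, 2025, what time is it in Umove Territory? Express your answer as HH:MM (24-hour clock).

February 27, 2025 falls between 16 February and 28 September, so daylight saving is in effect and Quoror Station is at UTC−05:00.
11:48 Quoror Station + 5h = 16:48 UTC.
1 September 2024 is a Sunday, so the first Saturday is September 7 and the second is September 14.
1 February 2025 is a Saturday, so the first Sunday is February 2 and the fourth is February 23.
At the standard offset (UTC+06:00), 16:48 UTC + 6h = 22:48 Umove Territory standard time.
Daylight saving runs 14 September 2024 – 23 February 2025; the standard-time date in Umove Territory, February 27, 2025, is outside that window, so Umove Territory is on standard time at UTC+06:00.
16:48 UTC + 6h = 22:48 Umove Territory.

22:48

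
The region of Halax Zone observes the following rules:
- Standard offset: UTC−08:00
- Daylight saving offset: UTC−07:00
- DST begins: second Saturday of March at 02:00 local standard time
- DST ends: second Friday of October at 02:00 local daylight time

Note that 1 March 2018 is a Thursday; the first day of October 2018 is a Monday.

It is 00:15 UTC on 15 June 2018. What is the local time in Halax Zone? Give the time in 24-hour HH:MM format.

17:15

1 March 2018 is a Thursday, so the first Saturday is March 3 and the second is March 10.
1 October 2018 is a Monday, so the first Friday is October 5 and the second is October 12.
At the standard offset (UTC−08:00), 00:15 UTC − 8h = 16:15 Halax Zone standard time (rolling into the previous day, 14 June 2018).
Daylight saving runs 10 March – 12 October; the standard-time date in Halax Zone, 14 June 2018, is inside that window, so Halax Zone is at UTC−07:00.
00:15 UTC − 7h = 17:15 local (rolling into the previous day, 14 June 2018).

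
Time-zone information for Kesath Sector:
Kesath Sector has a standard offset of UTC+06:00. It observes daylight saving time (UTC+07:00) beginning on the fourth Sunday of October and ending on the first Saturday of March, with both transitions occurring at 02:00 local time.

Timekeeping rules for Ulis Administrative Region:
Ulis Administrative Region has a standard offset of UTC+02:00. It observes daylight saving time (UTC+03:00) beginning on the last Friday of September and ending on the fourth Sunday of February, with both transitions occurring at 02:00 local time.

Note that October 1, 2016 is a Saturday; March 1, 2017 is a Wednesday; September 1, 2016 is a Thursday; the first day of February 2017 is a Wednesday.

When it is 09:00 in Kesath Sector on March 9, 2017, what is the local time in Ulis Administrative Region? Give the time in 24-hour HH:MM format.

05:00

1 October 2016 is a Saturday, so the first Sunday is October 2 and the fourth is October 23.
1 March 2017 is a Wednesday, so the first Saturday is March 4.
March 9, 2017 does not fall between 23 October 2016 and 4 March 2017, so daylight saving is not in effect and Kesath Sector is at UTC+06:00.
09:00 Kesath Sector − 6h = 03:00 UTC.
1 September 2016 is a Thursday, so Fridays fall on 2, 9, 16, 23, 30; the last is September 30.
1 February 2017 is a Wednesday, so the first Sunday is February 5 and the fourth is February 26.
At the standard offset (UTC+02:00), 03:00 UTC + 2h = 05:00 Ulis Administrative Region standard time.
The standard-time date in Ulis Administrative Region, March 9, 2017, does not fall between 30 September 2016 and 26 February 2017, so daylight saving is not in effect and Ulis Administrative Region is at UTC+02:00.
03:00 UTC + 2h = 05:00 Ulis Administrative Region.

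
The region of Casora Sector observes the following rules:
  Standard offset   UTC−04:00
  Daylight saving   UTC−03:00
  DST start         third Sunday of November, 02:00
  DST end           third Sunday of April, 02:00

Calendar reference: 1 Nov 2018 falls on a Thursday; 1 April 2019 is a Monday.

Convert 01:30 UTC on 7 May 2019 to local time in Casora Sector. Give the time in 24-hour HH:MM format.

21:30

1 November 2018 is a Thursday, so the first Sunday is November 4 and the third is November 18.
1 April 2019 is a Monday, so the first Sunday is April 7 and the third is April 21.
At the standard offset (UTC−04:00), 01:30 UTC − 4h = 21:30 Casora Sector standard time (rolling into the previous day, 6 May 2019).
The standard-time date in Casora Sector, 6 May 2019, is outside the daylight-saving period (18 November 2018 – 21 April 2019), so Casora Sector is on standard time, UTC−04:00.
01:30 UTC − 4h = 21:30 local (rolling into the previous day, 6 May 2019).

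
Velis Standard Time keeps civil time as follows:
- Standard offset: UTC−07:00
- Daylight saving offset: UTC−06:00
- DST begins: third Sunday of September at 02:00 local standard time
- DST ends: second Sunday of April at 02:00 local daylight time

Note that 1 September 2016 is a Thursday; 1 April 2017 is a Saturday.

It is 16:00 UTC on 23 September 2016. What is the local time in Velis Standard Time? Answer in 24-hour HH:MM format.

10:00

1 September 2016 is a Thursday, so the first Sunday is September 4 and the third is September 18.
1 April 2017 is a Saturday, so the first Sunday is April 2 and the second is April 9.
At the standard offset (UTC−07:00), 16:00 UTC − 7h = 09:00 Velis Standard Time standard time.
The standard-time date in Velis Standard Time, 23 September 2016, falls between 18 September 2016 and 9 April 2017, so daylight saving is in effect and Velis Standard Time is at UTC−06:00.
16:00 UTC − 6h = 10:00 local.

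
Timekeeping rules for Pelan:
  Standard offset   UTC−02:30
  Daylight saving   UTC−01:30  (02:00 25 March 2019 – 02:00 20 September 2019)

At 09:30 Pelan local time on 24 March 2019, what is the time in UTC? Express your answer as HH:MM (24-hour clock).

24 March 2019 does not fall between 25 March and 20 September, so daylight saving is not in effect and Pelan is at UTC−02:30.
09:30 local + 2h30m = 12:00 UTC.

12:00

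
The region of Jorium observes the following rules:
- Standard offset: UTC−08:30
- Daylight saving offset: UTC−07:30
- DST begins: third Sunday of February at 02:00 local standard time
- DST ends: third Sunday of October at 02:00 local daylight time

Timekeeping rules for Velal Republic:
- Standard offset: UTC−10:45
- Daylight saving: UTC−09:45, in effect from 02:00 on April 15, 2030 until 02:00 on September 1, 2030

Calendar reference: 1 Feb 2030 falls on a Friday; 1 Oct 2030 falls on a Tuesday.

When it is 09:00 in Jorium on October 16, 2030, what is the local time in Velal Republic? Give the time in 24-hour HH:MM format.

1 February 2030 is a Friday, so the first Sunday is February 3 and the third is February 17.
1 October 2030 is a Tuesday, so the first Sunday is October 6 and the third is October 20.
October 16, 2030 lies within the daylight-saving period (17 February – 20 October), so Jorium is on daylight time, UTC−07:30.
09:00 Jorium + 7h30m = 16:30 UTC.
At the standard offset (UTC−10:45), 16:30 UTC − 10h45m = 05:45 Velal Republic standard time.
Daylight saving runs 15 April – 1 September; the standard-time date in Velal Republic, October 16, 2030, is outside that window, so Velal Republic is on standard time at UTC−10:45.
16:30 UTC − 10h45m = 05:45 Velal Republic.

05:45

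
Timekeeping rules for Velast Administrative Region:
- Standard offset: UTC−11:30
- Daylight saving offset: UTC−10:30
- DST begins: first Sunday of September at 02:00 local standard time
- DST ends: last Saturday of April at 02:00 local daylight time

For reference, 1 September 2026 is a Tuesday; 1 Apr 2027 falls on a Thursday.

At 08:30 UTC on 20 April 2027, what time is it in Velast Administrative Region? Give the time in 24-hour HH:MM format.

1 September 2026 is a Tuesday, so the first Sunday is September 6.
1 April 2027 is a Thursday, so Saturdays fall on 3, 10, 17, 24; the last is April 24.
At the standard offset (UTC−11:30), 08:30 UTC − 11h30m = 21:00 Velast Administrative Region standard time (rolling into the previous day, 19 April 2027).
Daylight saving runs 6 September 2026 – 24 April 2027; the standard-time date in Velast Administrative Region, 19 April 2027, is inside that window, so Velast Administrative Region is at UTC−10:30.
08:30 UTC − 10h30m = 22:00 local (rolling into the previous day, 19 April 2027).

22:00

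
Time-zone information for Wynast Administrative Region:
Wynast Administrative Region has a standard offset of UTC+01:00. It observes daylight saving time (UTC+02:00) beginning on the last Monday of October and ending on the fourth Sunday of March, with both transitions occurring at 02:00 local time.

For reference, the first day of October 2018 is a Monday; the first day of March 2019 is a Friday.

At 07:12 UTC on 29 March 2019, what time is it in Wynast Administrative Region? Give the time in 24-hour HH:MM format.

1 October 2018 is a Monday, so Mondays fall on 1, 8, 15, 22, 29; the last is October 29.
1 March 2019 is a Friday, so the first Sunday is March 3 and the fourth is March 24.
At the standard offset (UTC+01:00), 07:12 UTC + 1h = 08:12 Wynast Administrative Region standard time.
The standard-time date in Wynast Administrative Region, 29 March 2019, does not fall between 29 October 2018 and 24 March 2019, so daylight saving is not in effect and Wynast Administrative Region is at UTC+01:00.
07:12 UTC + 1h = 08:12 local.

08:12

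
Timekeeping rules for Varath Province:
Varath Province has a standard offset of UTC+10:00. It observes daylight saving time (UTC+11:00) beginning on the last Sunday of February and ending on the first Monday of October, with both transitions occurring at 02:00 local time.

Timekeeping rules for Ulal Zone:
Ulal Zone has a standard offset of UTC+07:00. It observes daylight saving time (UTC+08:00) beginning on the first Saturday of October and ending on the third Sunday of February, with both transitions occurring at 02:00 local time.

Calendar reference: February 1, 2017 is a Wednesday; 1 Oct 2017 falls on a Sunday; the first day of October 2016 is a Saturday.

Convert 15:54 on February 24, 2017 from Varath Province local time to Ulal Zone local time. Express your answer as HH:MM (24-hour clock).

1 February 2017 is a Wednesday, so Sundays fall on 5, 12, 19, 26; the last is February 26.
1 October 2017 is a Sunday, so the first Monday is October 2.
Daylight saving runs 26 February – 2 October; February 24, 2017 is outside that window, so Varath Province is on standard time at UTC+10:00.
15:54 Varath Province − 10h = 05:54 UTC.
1 October 2016 is a Saturday, so the first Saturday is October 1.
1 February 2017 is a Wednesday, so the first Sunday is February 5 and the third is February 19.
At the standard offset (UTC+07:00), 05:54 UTC + 7h = 12:54 Ulal Zone standard time.
Daylight saving runs 1 October 2016 – 19 February 2017; the standard-time date in Ulal Zone, February 24, 2017, is outside that window, so Ulal Zone is on standard time at UTC+07:00.
05:54 UTC + 7h = 12:54 Ulal Zone.

12:54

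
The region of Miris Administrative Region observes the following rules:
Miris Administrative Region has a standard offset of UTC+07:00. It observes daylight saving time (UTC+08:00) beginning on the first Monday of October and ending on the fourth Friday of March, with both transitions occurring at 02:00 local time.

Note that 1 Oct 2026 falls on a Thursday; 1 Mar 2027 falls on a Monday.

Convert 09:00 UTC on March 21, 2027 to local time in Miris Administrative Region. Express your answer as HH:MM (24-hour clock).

17:00

1 October 2026 is a Thursday, so the first Monday is October 5.
1 March 2027 is a Monday, so the first Friday is March 5 and the fourth is March 26.
At the standard offset (UTC+07:00), 09:00 UTC + 7h = 16:00 Miris Administrative Region standard time.
The standard-time date in Miris Administrative Region, March 21, 2027, falls between 5 October 2026 and 26 March 2027, so daylight saving is in effect and Miris Administrative Region is at UTC+08:00.
09:00 UTC + 8h = 17:00 local.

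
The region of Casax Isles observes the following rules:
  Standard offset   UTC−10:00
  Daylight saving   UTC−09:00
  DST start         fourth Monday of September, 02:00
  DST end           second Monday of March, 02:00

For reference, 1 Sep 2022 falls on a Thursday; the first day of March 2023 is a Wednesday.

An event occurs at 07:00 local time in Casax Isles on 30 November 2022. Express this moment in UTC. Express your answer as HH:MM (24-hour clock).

1 September 2022 is a Thursday, so the first Monday is September 5 and the fourth is September 26.
1 March 2023 is a Wednesday, so the first Monday is March 6 and the second is March 13.
Daylight saving runs 26 September 2022 – 13 March 2023; 30 November 2022 is inside that window, so Casax Isles is at UTC−09:00.
07:00 local + 9h = 16:00 UTC.

16:00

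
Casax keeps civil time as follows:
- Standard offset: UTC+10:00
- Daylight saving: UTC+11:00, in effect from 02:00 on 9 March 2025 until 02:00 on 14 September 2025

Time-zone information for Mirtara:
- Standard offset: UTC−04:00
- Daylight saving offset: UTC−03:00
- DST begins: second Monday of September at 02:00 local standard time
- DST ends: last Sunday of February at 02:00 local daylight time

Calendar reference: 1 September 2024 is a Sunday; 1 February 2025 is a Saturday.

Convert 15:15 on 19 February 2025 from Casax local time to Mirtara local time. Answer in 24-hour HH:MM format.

02:15

19 February 2025 does not fall between 9 March and 14 September, so daylight saving is not in effect and Casax is at UTC+10:00.
15:15 Casax − 10h = 05:15 UTC.
1 September 2024 is a Sunday, so the first Monday is September 2 and the second is September 9.
1 February 2025 is a Saturday, so Sundays fall on 2, 9, 16, 23; the last is February 23.
At the standard offset (UTC−04:00), 05:15 UTC − 4h = 01:15 Mirtara standard time.
The standard-time date in Mirtara, 19 February 2025, lies within the daylight-saving period (9 September 2024 – 23 February 2025), so Mirtara is on daylight time, UTC−03:00.
05:15 UTC − 3h = 02:15 Mirtara.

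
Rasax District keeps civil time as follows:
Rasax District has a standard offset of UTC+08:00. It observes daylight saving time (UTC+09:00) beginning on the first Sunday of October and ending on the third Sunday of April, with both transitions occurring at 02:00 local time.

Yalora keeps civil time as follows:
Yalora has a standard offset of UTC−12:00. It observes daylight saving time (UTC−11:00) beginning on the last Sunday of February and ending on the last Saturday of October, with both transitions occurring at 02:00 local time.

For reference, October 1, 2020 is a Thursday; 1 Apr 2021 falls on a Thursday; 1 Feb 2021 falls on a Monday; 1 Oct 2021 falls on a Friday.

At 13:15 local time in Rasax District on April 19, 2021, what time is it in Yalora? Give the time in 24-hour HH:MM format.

18:15

1 October 2020 is a Thursday, so the first Sunday is October 4.
1 April 2021 is a Thursday, so the first Sunday is April 4 and the third is April 18.
Daylight saving runs 4 October 2020 – 18 April 2021; April 19, 2021 is outside that window, so Rasax District is on standard time at UTC+08:00.
13:15 Rasax District − 8h = 05:15 UTC.
1 February 2021 is a Monday, so Sundays fall on 7, 14, 21, 28; the last is February 28.
1 October 2021 is a Friday, so Saturdays fall on 2, 9, 16, 23, 30; the last is October 30.
At the standard offset (UTC−12:00), 05:15 UTC − 12h = 17:15 Yalora standard time (rolling into the previous day, 18 April 2021).
The standard-time date in Yalora, April 18, 2021, falls between 28 February and 30 October, so daylight saving is in effect and Yalora is at UTC−11:00.
05:15 UTC − 11h = 18:15 Yalora (rolling into the previous day, 18 April 2021).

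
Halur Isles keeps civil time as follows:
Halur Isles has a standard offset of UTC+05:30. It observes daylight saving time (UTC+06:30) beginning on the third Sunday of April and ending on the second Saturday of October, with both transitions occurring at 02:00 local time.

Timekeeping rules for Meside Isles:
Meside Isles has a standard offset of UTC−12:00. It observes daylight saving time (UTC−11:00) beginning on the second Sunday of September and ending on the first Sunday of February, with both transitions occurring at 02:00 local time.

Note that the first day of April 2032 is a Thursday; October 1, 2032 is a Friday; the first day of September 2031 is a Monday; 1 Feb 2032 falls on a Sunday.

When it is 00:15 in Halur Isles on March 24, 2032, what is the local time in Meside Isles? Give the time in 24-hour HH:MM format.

06:45

1 April 2032 is a Thursday, so the first Sunday is April 4 and the third is April 18.
1 October 2032 is a Friday, so the first Saturday is October 2 and the second is October 9.
Daylight saving runs 18 April – 9 October; March 24, 2032 is outside that window, so Halur Isles is on standard time at UTC+05:30.
00:15 Halur Isles − 5h30m = 18:45 UTC (rolling into the previous day, 23 March 2032).
1 September 2031 is a Monday, so the first Sunday is September 7 and the second is September 14.
1 February 2032 is a Sunday, so the first Sunday is February 1.
At the standard offset (UTC−12:00), 18:45 UTC − 12h = 06:45 Meside Isles standard time.
The standard-time date in Meside Isles, March 23, 2032, is outside the daylight-saving period (14 September 2031 – 1 February 2032), so Meside Isles is on standard time, UTC−12:00.
18:45 UTC − 12h = 06:45 Meside Isles.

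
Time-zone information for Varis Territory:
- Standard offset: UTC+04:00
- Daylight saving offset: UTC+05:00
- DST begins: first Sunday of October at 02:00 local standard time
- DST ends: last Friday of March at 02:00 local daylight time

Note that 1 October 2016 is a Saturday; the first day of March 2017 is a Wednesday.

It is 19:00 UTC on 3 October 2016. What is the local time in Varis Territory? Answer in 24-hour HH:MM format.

00:00

1 October 2016 is a Saturday, so the first Sunday is October 2.
1 March 2017 is a Wednesday, so Fridays fall on 3, 10, 17, 24, 31; the last is March 31.
At the standard offset (UTC+04:00), 19:00 UTC + 4h = 23:00 Varis Territory standard time.
The standard-time date in Varis Territory, 3 October 2016, lies within the daylight-saving period (2 October 2016 – 31 March 2017), so Varis Territory is on daylight time, UTC+05:00.
19:00 UTC + 5h = 00:00 local (rolling into the next day, 4 October 2016).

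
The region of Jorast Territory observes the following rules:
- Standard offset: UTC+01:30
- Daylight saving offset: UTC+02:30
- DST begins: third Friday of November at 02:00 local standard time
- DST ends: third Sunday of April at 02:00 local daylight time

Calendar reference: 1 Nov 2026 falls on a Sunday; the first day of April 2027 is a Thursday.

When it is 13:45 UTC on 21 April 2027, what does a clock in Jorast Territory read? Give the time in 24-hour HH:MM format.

15:15

1 November 2026 is a Sunday, so the first Friday is November 6 and the third is November 20.
1 April 2027 is a Thursday, so the first Sunday is April 4 and the third is April 18.
At the standard offset (UTC+01:30), 13:45 UTC + 1h30m = 15:15 Jorast Territory standard time.
The standard-time date in Jorast Territory, 21 April 2027, is outside the daylight-saving period (20 November 2026 – 18 April 2027), so Jorast Territory is on standard time, UTC+01:30.
13:45 UTC + 1h30m = 15:15 local.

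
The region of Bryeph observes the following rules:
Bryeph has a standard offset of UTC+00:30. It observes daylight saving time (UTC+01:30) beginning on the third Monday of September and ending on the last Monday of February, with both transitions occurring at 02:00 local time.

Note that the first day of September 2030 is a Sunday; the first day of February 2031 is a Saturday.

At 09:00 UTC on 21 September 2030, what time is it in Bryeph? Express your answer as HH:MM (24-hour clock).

10:30

1 September 2030 is a Sunday, so the first Monday is September 2 and the third is September 16.
1 February 2031 is a Saturday, so Mondays fall on 3, 10, 17, 24; the last is February 24.
At the standard offset (UTC+00:30), 09:00 UTC + 0h30m = 09:30 Bryeph standard time.
Daylight saving runs 16 September 2030 – 24 February 2031; the standard-time date in Bryeph, 21 September 2030, is inside that window, so Bryeph is at UTC+01:30.
09:00 UTC + 1h30m = 10:30 local.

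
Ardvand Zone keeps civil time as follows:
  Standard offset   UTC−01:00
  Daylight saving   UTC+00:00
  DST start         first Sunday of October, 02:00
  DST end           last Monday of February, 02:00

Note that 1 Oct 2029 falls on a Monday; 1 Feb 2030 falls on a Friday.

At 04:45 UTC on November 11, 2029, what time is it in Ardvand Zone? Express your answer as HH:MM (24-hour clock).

04:45

1 October 2029 is a Monday, so the first Sunday is October 7.
1 February 2030 is a Friday, so Mondays fall on 4, 11, 18, 25; the last is February 25.
At the standard offset (UTC−01:00), 04:45 UTC − 1h = 03:45 Ardvand Zone standard time.
The standard-time date in Ardvand Zone, November 11, 2029, lies within the daylight-saving period (7 October 2029 – 25 February 2030), so Ardvand Zone is on daylight time, UTC+00:00.
04:45 UTC + 0h = 04:45 local.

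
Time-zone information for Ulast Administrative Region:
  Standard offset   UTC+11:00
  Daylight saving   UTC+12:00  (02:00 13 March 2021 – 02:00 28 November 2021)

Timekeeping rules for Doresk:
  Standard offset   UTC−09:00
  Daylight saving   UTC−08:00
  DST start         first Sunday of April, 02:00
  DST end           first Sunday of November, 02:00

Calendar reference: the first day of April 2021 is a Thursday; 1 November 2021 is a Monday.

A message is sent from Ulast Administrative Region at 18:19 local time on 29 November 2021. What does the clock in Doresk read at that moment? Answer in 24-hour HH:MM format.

22:19

29 November 2021 is outside the daylight-saving period (13 March – 28 November), so Ulast Administrative Region is on standard time, UTC+11:00.
18:19 Ulast Administrative Region − 11h = 07:19 UTC.
1 April 2021 is a Thursday, so the first Sunday is April 4.
1 November 2021 is a Monday, so the first Sunday is November 7.
At the standard offset (UTC−09:00), 07:19 UTC − 9h = 22:19 Doresk standard time (rolling into the previous day, 28 November 2021).
The standard-time date in Doresk, 28 November 2021, is outside the daylight-saving period (4 April – 7 November), so Doresk is on standard time, UTC−09:00.
07:19 UTC − 9h = 22:19 Doresk (rolling into the previous day, 28 November 2021).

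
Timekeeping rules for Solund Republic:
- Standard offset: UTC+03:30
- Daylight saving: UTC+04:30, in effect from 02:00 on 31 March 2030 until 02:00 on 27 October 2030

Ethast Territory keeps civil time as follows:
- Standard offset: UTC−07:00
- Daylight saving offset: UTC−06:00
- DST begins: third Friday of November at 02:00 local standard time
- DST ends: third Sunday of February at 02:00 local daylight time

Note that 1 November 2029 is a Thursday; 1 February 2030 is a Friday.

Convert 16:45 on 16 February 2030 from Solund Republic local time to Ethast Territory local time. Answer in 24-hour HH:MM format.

16 February 2030 does not fall between 31 March and 27 October, so daylight saving is not in effect and Solund Republic is at UTC+03:30.
16:45 Solund Republic − 3h30m = 13:15 UTC.
1 November 2029 is a Thursday, so the first Friday is November 2 and the third is November 16.
1 February 2030 is a Friday, so the first Sunday is February 3 and the third is February 17.
At the standard offset (UTC−07:00), 13:15 UTC − 7h = 06:15 Ethast Territory standard time.
The standard-time date in Ethast Territory, 16 February 2030, falls between 16 November 2029 and 17 February 2030, so daylight saving is in effect and Ethast Territory is at UTC−06:00.
13:15 UTC − 6h = 07:15 Ethast Territory.

07:15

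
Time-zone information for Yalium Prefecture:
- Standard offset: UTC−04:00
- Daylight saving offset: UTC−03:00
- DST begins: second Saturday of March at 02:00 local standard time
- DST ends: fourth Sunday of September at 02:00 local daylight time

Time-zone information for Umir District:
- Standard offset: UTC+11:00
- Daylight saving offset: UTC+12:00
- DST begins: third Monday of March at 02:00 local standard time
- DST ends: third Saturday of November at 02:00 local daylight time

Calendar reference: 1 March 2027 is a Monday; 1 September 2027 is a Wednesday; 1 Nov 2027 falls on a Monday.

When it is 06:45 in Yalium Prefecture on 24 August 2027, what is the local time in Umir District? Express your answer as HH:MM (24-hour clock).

21:45

1 March 2027 is a Monday, so the first Saturday is March 6 and the second is March 13.
1 September 2027 is a Wednesday, so the first Sunday is September 5 and the fourth is September 26.
24 August 2027 falls between 13 March and 26 September, so daylight saving is in effect and Yalium Prefecture is at UTC−03:00.
06:45 Yalium Prefecture + 3h = 09:45 UTC.
1 March 2027 is a Monday, so the first Monday is March 1 and the third is March 15.
1 November 2027 is a Monday, so the first Saturday is November 6 and the third is November 20.
At the standard offset (UTC+11:00), 09:45 UTC + 11h = 20:45 Umir District standard time.
The standard-time date in Umir District, 24 August 2027, lies within the daylight-saving period (15 March – 20 November), so Umir District is on daylight time, UTC+12:00.
09:45 UTC + 12h = 21:45 Umir District.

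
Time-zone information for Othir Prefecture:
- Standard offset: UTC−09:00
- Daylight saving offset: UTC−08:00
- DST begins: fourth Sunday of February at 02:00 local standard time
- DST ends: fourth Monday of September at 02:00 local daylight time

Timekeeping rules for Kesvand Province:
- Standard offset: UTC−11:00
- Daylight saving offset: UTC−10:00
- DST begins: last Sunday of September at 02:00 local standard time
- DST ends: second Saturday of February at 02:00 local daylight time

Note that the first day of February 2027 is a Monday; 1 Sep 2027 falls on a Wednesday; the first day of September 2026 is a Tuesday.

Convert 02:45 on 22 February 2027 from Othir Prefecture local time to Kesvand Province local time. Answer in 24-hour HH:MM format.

1 February 2027 is a Monday, so the first Sunday is February 7 and the fourth is February 28.
1 September 2027 is a Wednesday, so the first Monday is September 6 and the fourth is September 27.
22 February 2027 is outside the daylight-saving period (28 February – 27 September), so Othir Prefecture is on standard time, UTC−09:00.
02:45 Othir Prefecture + 9h = 11:45 UTC.
1 September 2026 is a Tuesday, so Sundays fall on 6, 13, 20, 27; the last is September 27.
1 February 2027 is a Monday, so the first Saturday is February 6 and the second is February 13.
At the standard offset (UTC−11:00), 11:45 UTC − 11h = 00:45 Kesvand Province standard time.
The standard-time date in Kesvand Province, 22 February 2027, is outside the daylight-saving period (27 September 2026 – 13 February 2027), so Kesvand Province is on standard time, UTC−11:00.
11:45 UTC − 11h = 00:45 Kesvand Province.

00:45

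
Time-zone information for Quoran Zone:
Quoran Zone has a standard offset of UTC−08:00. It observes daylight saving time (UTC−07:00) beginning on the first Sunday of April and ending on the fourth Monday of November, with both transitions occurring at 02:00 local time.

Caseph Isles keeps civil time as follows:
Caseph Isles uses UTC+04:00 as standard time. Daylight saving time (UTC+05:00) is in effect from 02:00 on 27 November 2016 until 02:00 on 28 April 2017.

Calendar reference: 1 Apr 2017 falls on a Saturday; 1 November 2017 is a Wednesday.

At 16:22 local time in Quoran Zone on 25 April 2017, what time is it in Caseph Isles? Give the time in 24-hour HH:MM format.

04:22

1 April 2017 is a Saturday, so the first Sunday is April 2.
1 November 2017 is a Wednesday, so the first Monday is November 6 and the fourth is November 27.
Daylight saving runs 2 April – 27 November; 25 April 2017 is inside that window, so Quoran Zone is at UTC−07:00.
16:22 Quoran Zone + 7h = 23:22 UTC.
At the standard offset (UTC+04:00), 23:22 UTC + 4h = 03:22 Caseph Isles standard time (rolling into the next day, 26 April 2017).
The standard-time date in Caseph Isles, 26 April 2017, falls between 27 November 2016 and 28 April 2017, so daylight saving is in effect and Caseph Isles is at UTC+05:00.
23:22 UTC + 5h = 04:22 Caseph Isles (rolling into the next day, 26 April 2017).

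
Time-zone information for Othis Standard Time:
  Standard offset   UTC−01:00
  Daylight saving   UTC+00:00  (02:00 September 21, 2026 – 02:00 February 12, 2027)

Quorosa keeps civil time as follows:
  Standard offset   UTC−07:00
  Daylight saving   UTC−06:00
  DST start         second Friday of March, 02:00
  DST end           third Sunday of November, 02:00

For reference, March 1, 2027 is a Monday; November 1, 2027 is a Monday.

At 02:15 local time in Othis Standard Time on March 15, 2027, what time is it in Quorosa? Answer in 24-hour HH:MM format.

Daylight saving runs 21 September 2026 – 12 February 2027; March 15, 2027 is outside that window, so Othis Standard Time is on standard time at UTC−01:00.
02:15 Othis Standard Time + 1h = 03:15 UTC.
1 March 2027 is a Monday, so the first Friday is March 5 and the second is March 12.
1 November 2027 is a Monday, so the first Sunday is November 7 and the third is November 21.
At the standard offset (UTC−07:00), 03:15 UTC − 7h = 20:15 Quorosa standard time (rolling into the previous day, 14 March 2027).
The standard-time date in Quorosa, March 14, 2027, falls between 12 March and 21 November, so daylight saving is in effect and Quorosa is at UTC−06:00.
03:15 UTC − 6h = 21:15 Quorosa (rolling into the previous day, 14 March 2027).

21:15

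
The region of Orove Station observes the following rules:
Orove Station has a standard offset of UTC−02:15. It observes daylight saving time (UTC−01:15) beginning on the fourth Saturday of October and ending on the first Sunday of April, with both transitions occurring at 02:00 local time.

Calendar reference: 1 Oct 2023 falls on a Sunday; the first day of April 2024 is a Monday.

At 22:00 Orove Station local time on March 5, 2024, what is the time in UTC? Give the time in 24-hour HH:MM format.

1 October 2023 is a Sunday, so the first Saturday is October 7 and the fourth is October 28.
1 April 2024 is a Monday, so the first Sunday is April 7.
March 5, 2024 falls between 28 October 2023 and 7 April 2024, so daylight saving is in effect and Orove Station is at UTC−01:15.
22:00 local + 1h15m = 23:15 UTC.

23:15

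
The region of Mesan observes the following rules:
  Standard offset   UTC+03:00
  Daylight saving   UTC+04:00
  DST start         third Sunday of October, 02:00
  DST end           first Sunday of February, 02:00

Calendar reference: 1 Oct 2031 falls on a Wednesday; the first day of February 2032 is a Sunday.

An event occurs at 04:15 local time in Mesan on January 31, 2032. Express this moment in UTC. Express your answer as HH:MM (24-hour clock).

00:15

1 October 2031 is a Wednesday, so the first Sunday is October 5 and the third is October 19.
1 February 2032 is a Sunday, so the first Sunday is February 1.
January 31, 2032 lies within the daylight-saving period (19 October 2031 – 1 February 2032), so Mesan is on daylight time, UTC+04:00.
04:15 local − 4h = 00:15 UTC.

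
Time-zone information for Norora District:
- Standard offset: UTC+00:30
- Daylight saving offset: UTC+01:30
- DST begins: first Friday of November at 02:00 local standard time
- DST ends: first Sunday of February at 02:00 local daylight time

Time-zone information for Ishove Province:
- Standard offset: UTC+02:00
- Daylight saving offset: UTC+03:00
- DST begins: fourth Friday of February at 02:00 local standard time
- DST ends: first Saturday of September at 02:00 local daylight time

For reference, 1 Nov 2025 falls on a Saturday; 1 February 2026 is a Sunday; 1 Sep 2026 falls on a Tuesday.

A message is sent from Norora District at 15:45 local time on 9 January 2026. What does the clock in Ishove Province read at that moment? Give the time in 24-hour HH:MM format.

16:15

1 November 2025 is a Saturday, so the first Friday is November 7.
1 February 2026 is a Sunday, so the first Sunday is February 1.
Daylight saving runs 7 November 2025 – 1 February 2026; 9 January 2026 is inside that window, so Norora District is at UTC+01:30.
15:45 Norora District − 1h30m = 14:15 UTC.
1 February 2026 is a Sunday, so the first Friday is February 6 and the fourth is February 27.
1 September 2026 is a Tuesday, so the first Saturday is September 5.
At the standard offset (UTC+02:00), 14:15 UTC + 2h = 16:15 Ishove Province standard time.
The standard-time date in Ishove Province, 9 January 2026, does not fall between 27 February and 5 September, so daylight saving is not in effect and Ishove Province is at UTC+02:00.
14:15 UTC + 2h = 16:15 Ishove Province.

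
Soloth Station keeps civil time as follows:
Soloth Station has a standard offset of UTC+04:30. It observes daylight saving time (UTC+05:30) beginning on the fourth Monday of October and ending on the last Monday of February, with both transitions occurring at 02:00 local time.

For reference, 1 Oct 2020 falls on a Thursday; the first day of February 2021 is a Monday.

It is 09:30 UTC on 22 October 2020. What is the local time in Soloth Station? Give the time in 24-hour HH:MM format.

14:00

1 October 2020 is a Thursday, so the first Monday is October 5 and the fourth is October 26.
1 February 2021 is a Monday, so Mondays fall on 1, 8, 15, 22; the last is February 22.
At the standard offset (UTC+04:30), 09:30 UTC + 4h30m = 14:00 Soloth Station standard time.
The standard-time date in Soloth Station, 22 October 2020, is outside the daylight-saving period (26 October 2020 – 22 February 2021), so Soloth Station is on standard time, UTC+04:30.
09:30 UTC + 4h30m = 14:00 local.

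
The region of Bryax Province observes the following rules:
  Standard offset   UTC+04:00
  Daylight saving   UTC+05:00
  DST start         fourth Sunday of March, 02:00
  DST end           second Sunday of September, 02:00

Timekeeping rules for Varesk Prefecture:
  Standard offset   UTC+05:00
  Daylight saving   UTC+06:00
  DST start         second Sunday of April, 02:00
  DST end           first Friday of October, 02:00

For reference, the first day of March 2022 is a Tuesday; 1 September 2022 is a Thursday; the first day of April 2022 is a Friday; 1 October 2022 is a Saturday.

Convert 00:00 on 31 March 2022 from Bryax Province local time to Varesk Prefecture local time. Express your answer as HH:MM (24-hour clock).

1 March 2022 is a Tuesday, so the first Sunday is March 6 and the fourth is March 27.
1 September 2022 is a Thursday, so the first Sunday is September 4 and the second is September 11.
31 March 2022 lies within the daylight-saving period (27 March – 11 September), so Bryax Province is on daylight time, UTC+05:00.
00:00 Bryax Province − 5h = 19:00 UTC (rolling into the previous day, 30 March 2022).
1 April 2022 is a Friday, so the first Sunday is April 3 and the second is April 10.
1 October 2022 is a Saturday, so the first Friday is October 7.
At the standard offset (UTC+05:00), 19:00 UTC + 5h = 00:00 Varesk Prefecture standard time (rolling into the next day, 31 March 2022).
Daylight saving runs 10 April – 7 October; the standard-time date in Varesk Prefecture, 31 March 2022, is outside that window, so Varesk Prefecture is on standard time at UTC+05:00.
19:00 UTC + 5h = 00:00 Varesk Prefecture (rolling into the next day, 31 March 2022).

00:00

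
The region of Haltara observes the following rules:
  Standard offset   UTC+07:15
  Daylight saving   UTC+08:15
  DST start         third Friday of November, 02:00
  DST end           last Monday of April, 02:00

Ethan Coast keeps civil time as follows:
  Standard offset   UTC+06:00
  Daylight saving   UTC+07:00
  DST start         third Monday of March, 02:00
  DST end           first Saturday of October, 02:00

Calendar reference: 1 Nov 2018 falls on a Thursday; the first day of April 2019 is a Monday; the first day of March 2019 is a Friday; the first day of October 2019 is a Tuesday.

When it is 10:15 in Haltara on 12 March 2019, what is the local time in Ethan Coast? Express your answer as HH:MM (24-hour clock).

1 November 2018 is a Thursday, so the first Friday is November 2 and the third is November 16.
1 April 2019 is a Monday, so Mondays fall on 1, 8, 15, 22, 29; the last is April 29.
Daylight saving runs 16 November 2018 – 29 April 2019; 12 March 2019 is inside that window, so Haltara is at UTC+08:15.
10:15 Haltara − 8h15m = 02:00 UTC.
1 March 2019 is a Friday, so the first Monday is March 4 and the third is March 18.
1 October 2019 is a Tuesday, so the first Saturday is October 5.
At the standard offset (UTC+06:00), 02:00 UTC + 6h = 08:00 Ethan Coast standard time.
Daylight saving runs 18 March – 5 October; the standard-time date in Ethan Coast, 12 March 2019, is outside that window, so Ethan Coast is on standard time at UTC+06:00.
02:00 UTC + 6h = 08:00 Ethan Coast.

08:00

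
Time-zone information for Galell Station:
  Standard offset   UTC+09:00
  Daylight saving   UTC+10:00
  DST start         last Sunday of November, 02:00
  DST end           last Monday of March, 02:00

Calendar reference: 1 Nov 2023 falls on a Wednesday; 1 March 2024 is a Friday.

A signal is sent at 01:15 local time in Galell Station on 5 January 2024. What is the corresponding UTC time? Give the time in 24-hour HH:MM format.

15:15

1 November 2023 is a Wednesday, so Sundays fall on 5, 12, 19, 26; the last is November 26.
1 March 2024 is a Friday, so Mondays fall on 4, 11, 18, 25; the last is March 25.
5 January 2024 falls between 26 November 2023 and 25 March 2024, so daylight saving is in effect and Galell Station is at UTC+10:00.
01:15 local − 10h = 15:15 UTC (rolling into the previous day, 4 January 2024).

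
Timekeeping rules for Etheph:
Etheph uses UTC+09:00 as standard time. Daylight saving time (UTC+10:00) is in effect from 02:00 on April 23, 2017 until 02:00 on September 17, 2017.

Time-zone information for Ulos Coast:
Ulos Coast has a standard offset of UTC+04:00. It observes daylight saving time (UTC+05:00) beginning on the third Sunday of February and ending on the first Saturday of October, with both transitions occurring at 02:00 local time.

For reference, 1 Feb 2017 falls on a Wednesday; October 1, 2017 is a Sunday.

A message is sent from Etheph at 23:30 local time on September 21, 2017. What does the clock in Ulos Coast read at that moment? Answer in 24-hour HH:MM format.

September 21, 2017 does not fall between 23 April and 17 September, so daylight saving is not in effect and Etheph is at UTC+09:00.
23:30 Etheph − 9h = 14:30 UTC.
1 February 2017 is a Wednesday, so the first Sunday is February 5 and the third is February 19.
1 October 2017 is a Sunday, so the first Saturday is October 7.
At the standard offset (UTC+04:00), 14:30 UTC + 4h = 18:30 Ulos Coast standard time.
The standard-time date in Ulos Coast, September 21, 2017, lies within the daylight-saving period (19 February – 7 October), so Ulos Coast is on daylight time, UTC+05:00.
14:30 UTC + 5h = 19:30 Ulos Coast.

19:30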